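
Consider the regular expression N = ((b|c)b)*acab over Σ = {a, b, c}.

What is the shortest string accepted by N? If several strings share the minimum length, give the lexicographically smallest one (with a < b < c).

acab

By inspection of the expression, no string of length less than 4 matches, and acab is the lexicographically first match of length 4.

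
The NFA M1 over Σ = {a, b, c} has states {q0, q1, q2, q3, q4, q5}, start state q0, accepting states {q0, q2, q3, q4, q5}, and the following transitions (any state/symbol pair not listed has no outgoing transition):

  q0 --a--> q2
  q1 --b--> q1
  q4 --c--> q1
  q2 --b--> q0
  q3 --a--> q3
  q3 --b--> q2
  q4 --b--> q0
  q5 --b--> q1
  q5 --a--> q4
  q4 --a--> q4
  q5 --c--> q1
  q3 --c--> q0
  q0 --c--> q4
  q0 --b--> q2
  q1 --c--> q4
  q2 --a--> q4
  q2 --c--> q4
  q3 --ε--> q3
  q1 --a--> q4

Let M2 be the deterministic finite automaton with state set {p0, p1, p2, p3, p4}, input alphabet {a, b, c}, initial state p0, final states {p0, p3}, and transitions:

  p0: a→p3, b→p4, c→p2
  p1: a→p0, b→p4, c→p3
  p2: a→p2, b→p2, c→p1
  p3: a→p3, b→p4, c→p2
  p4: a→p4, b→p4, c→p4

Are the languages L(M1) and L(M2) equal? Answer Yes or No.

The string b is accepted by M1 but rejected by M2.
So L(M1) ≠ L(M2).

No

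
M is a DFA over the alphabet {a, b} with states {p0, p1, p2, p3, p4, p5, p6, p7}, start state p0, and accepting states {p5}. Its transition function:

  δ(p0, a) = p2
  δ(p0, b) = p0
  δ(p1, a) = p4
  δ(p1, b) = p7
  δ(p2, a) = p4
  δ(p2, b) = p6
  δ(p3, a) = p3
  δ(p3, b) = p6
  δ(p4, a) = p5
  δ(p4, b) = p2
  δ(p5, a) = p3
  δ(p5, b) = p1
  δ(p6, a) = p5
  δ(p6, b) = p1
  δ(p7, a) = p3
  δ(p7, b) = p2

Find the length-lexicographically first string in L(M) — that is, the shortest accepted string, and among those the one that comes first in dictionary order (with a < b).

aaa

A breadth-first search from p0 reaches an accepting state first via the path p0 → p2 → p4 → p5 on input aaa.
No string of length < 3 is accepted (BFS exhausts all shorter strings without reaching an accepting state), and aaa is the lexicographically least accepting string of length 3.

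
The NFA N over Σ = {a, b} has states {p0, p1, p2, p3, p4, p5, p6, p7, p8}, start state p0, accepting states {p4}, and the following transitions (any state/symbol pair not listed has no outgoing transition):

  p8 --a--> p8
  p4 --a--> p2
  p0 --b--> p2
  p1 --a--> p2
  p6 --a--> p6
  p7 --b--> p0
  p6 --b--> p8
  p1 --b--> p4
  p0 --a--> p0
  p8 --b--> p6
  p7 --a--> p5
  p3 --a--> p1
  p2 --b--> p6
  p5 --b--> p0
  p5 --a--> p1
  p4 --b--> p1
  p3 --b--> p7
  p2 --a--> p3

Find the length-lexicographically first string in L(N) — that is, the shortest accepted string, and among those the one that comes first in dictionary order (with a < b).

A breadth-first search from p0 reaches an accepting state first via the path p0 → p2 → p3 → p1 → p4 on input baab.
No string of length < 4 is accepted (BFS exhausts all shorter strings without reaching an accepting state), and baab is the lexicographically least accepting string of length 4.

baab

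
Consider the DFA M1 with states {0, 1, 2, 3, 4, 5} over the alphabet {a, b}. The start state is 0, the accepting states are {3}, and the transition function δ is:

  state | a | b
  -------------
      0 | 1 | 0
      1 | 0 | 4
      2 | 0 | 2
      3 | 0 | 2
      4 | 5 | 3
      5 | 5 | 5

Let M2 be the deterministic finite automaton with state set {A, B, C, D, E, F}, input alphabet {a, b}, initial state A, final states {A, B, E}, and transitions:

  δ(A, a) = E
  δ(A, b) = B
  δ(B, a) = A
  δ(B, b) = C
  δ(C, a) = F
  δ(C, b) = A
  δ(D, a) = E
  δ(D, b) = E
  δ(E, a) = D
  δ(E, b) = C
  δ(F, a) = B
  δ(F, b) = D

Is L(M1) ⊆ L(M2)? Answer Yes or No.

The string babb is in L(M1) but not in L(M2).
So L(M1) ⊄ L(M2).

No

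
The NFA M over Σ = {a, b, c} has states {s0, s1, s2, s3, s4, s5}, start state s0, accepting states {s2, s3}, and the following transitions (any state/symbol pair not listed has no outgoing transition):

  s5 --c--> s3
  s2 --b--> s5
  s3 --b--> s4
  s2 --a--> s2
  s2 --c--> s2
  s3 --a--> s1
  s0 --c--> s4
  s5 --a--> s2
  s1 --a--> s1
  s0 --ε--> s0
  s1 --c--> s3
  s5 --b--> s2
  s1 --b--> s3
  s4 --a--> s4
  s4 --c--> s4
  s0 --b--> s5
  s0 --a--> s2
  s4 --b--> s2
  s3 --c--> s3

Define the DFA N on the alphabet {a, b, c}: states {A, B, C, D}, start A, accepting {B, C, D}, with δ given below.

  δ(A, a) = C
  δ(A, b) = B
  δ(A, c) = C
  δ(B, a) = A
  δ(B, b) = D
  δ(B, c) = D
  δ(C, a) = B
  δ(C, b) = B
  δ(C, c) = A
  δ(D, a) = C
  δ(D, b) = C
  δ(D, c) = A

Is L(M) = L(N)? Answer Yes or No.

No

The string ac is accepted by M but rejected by N.
So L(M) ≠ L(N).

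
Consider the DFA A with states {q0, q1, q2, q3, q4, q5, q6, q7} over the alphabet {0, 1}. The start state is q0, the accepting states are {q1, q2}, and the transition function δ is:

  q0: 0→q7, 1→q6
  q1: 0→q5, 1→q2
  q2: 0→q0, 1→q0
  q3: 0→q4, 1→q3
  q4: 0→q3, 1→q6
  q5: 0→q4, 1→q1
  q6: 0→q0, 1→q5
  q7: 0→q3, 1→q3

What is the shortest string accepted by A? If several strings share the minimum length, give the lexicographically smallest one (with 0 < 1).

A breadth-first search from q0 reaches an accepting state first via the path q0 → q6 → q5 → q1 on input 111.
No string of length < 3 is accepted (BFS exhausts all shorter strings without reaching an accepting state), and 111 is the lexicographically least accepting string of length 3.

111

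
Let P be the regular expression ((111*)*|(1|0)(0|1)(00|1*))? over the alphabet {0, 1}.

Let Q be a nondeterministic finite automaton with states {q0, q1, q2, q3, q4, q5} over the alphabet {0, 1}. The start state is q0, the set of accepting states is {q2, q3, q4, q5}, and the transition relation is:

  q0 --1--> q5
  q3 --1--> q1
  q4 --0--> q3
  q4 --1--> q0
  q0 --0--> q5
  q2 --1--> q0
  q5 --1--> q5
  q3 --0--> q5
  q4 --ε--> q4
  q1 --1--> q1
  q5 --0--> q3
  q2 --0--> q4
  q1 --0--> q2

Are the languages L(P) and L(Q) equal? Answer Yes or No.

No

The empty string ε is accepted by P but rejected by Q.
So L(P) ≠ L(Q).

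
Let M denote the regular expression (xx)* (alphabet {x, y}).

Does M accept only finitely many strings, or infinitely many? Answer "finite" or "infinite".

The expression contains a Kleene star applied to a subexpression that matches at least one nonempty string, so it matches strings of unbounded length.
Hence L(M) is infinite.

infinite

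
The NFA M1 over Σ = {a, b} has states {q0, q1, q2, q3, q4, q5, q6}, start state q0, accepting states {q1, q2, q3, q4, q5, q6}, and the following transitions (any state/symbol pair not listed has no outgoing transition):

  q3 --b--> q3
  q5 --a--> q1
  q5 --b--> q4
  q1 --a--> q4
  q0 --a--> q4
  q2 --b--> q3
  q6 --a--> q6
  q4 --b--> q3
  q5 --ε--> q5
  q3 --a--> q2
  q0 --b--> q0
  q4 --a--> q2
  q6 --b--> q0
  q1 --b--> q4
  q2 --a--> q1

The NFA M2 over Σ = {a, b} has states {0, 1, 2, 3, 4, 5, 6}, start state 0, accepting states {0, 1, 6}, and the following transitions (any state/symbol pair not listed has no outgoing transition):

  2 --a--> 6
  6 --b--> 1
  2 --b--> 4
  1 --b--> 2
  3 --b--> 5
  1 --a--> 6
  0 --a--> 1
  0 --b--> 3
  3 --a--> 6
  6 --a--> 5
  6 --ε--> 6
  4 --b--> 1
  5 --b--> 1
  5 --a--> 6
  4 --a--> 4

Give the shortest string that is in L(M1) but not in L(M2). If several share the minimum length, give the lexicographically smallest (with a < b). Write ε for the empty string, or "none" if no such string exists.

ab

The string ab is accepted by M1 but not by M2.
No shorter string lies in the difference, and ab is the lexicographically first length-2 string in L(M1) \ L(M2).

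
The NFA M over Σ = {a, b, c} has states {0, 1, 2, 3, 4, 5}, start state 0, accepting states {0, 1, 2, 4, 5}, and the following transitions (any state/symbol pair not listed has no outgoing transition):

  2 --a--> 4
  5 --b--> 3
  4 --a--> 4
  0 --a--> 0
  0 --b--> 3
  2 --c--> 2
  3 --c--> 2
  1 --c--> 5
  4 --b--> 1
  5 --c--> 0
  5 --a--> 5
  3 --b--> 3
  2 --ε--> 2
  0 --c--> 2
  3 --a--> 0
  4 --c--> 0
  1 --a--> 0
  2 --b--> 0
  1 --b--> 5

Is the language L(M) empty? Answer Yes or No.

The empty string ε is accepted: the run 0 ends in the accepting state 0.
Since at least one string is accepted, L(M) is not empty.

No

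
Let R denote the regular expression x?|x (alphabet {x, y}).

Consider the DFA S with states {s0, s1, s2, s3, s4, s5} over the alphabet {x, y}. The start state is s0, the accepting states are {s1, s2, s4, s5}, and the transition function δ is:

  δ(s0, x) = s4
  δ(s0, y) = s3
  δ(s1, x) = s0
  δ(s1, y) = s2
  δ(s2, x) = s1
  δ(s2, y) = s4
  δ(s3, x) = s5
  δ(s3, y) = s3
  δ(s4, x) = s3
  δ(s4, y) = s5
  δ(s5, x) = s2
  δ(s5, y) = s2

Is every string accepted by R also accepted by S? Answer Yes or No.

The empty string ε is in L(R) but not in L(S).
So L(R) ⊄ L(S).

No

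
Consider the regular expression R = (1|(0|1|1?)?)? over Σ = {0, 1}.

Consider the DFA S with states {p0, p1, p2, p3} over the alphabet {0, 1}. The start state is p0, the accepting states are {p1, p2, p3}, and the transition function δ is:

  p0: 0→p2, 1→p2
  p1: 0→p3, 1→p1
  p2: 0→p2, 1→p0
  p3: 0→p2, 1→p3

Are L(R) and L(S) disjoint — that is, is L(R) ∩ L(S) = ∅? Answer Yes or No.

No

The string 0 is accepted by both R and S.
Hence L(R) ∩ L(S) ≠ ∅.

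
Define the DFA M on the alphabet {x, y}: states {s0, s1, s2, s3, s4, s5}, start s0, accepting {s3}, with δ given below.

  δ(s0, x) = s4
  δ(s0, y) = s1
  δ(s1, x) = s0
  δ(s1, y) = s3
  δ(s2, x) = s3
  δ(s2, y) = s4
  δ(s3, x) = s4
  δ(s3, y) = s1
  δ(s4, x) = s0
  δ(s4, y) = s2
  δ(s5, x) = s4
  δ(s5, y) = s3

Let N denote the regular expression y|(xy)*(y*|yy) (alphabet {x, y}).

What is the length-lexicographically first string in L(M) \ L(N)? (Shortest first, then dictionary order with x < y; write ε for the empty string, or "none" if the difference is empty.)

The string xyx is accepted by M but not by N.
No shorter string lies in the difference, and xyx is the lexicographically first length-3 string in L(M) \ L(N).

xyx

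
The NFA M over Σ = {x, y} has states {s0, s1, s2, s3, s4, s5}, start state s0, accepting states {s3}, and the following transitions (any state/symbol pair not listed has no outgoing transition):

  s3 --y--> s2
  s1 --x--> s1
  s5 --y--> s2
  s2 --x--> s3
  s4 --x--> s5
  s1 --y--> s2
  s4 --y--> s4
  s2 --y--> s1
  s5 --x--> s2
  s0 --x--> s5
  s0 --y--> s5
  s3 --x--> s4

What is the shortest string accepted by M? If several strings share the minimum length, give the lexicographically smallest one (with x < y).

A breadth-first search from s0 reaches an accepting state first via the path s0 → s5 → s2 → s3 on input xxx.
No string of length < 3 is accepted (BFS exhausts all shorter strings without reaching an accepting state), and xxx is the lexicographically least accepting string of length 3.

xxx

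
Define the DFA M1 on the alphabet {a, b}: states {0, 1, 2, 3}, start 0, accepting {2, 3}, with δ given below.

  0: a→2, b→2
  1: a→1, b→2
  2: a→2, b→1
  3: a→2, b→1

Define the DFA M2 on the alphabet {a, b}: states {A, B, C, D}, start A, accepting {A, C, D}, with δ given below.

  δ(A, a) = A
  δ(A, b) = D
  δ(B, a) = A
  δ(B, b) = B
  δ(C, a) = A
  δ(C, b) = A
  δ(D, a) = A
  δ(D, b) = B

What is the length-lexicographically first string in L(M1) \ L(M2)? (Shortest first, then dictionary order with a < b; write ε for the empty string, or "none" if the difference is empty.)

abb

The string abb is accepted by M1 but not by M2.
No shorter string lies in the difference, and abb is the lexicographically first length-3 string in L(M1) \ L(M2).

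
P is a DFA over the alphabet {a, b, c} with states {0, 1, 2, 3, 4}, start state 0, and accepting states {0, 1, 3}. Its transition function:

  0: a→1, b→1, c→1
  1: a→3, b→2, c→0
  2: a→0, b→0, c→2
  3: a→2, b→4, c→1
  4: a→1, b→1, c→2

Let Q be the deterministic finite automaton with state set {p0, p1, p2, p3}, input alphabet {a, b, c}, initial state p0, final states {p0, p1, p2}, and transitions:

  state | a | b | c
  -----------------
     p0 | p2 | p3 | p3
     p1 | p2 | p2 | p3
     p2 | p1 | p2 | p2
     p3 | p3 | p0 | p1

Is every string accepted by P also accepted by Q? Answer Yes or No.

The string b is in L(P) but not in L(Q).
So L(P) ⊄ L(Q).

No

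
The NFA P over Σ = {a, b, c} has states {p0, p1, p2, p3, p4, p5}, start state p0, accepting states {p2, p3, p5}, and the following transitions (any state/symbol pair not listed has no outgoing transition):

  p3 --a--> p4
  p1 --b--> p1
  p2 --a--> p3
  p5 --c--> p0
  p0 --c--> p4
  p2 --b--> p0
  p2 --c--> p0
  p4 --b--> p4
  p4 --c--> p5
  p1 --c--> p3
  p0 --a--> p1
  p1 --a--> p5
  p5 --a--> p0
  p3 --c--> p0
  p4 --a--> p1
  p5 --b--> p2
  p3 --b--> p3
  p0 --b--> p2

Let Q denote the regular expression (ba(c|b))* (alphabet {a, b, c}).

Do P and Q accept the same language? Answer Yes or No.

The string b is accepted by P but rejected by Q.
So L(P) ≠ L(Q).

No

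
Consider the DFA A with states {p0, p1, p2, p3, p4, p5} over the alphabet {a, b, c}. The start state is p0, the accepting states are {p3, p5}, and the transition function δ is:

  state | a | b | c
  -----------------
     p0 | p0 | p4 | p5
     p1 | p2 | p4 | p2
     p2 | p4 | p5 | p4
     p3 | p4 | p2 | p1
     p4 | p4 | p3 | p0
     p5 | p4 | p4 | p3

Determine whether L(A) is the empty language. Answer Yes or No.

The string c is accepted: the run p0 → p5 ends in the accepting state p5.
Since at least one string is accepted, L(A) is not empty.

No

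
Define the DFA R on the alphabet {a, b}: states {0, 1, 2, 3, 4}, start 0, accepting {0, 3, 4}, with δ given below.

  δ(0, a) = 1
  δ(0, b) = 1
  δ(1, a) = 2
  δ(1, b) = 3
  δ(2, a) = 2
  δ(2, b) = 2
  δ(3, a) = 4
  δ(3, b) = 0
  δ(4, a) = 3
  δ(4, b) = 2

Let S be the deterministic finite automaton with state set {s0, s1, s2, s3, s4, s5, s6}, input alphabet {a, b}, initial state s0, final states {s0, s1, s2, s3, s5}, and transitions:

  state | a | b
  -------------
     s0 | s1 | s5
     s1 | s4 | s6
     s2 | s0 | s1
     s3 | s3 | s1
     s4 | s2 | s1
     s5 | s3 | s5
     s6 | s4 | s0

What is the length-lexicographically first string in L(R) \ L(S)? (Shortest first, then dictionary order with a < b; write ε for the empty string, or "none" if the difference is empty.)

The string ab is accepted by R but not by S.
No shorter string lies in the difference, and ab is the lexicographically first length-2 string in L(R) \ L(S).

ab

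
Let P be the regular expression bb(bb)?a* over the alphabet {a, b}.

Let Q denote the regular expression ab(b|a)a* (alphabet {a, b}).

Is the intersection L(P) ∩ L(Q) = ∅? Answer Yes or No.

Converting the expression P to a DFA (subset construction, then merging equivalent states) gives the minimal DFA with states {p0, p1, p2, p3, p4, p5}, start state p0, accepting states {p3, p4} and transitions p0: a→p1, b→p2; p1: a→p1, b→p1; p2: a→p1, b→p3; p3: a→p4, b→p5; p4: a→p4, b→p1; p5: a→p1, b→p4.
Converting the expression Q to a DFA (subset construction, then merging equivalent states) gives the minimal DFA with states {q0, q1, q2, q3, q4}, start state q0, accepting states {q4} and transitions q0: a→q1, b→q2; q1: a→q2, b→q3; q2: a→q2, b→q2; q3: a→q4, b→q4; q4: a→q4, b→q2.
Exploring the product automaton P × Q from the start pair (p0, q0), following both machines on each input symbol, reaches 9 state pairs: (p0, q0), (p1, q1), (p2, q2), (p1, q2), (p1, q3), (p3, q2), (p1, q4), (p4, q2), (p5, q2).
P accepts in {p3, p4} and Q accepts in {q4}; no reachable pair has both components accepting, so no string drives both machines to acceptance simultaneously and L(P) ∩ L(Q) = ∅.
So no string is accepted by both, and the intersection is empty.

Yes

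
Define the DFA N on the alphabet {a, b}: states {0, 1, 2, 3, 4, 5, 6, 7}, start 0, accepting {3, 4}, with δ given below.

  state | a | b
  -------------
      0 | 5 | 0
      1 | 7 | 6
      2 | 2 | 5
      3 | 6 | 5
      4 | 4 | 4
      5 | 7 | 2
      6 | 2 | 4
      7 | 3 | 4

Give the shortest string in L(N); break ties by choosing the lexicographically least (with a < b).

aaa

A breadth-first search from 0 reaches an accepting state first via the path 0 → 5 → 7 → 3 on input aaa.
No string of length < 3 is accepted (BFS exhausts all shorter strings without reaching an accepting state), and aaa is the lexicographically least accepting string of length 3.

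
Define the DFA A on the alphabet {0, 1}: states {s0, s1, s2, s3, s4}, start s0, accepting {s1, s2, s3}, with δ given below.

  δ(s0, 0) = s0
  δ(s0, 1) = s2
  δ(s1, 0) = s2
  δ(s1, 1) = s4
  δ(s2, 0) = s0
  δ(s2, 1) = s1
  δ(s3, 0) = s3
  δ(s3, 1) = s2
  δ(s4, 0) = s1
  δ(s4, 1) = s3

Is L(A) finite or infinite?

State s0 is reachable from the start and can reach an accepting state, and it lies on the cycle s0 → s0.
Traversing that cycle any number of times yields accepted strings of unbounded length, so the language is infinite.

infinite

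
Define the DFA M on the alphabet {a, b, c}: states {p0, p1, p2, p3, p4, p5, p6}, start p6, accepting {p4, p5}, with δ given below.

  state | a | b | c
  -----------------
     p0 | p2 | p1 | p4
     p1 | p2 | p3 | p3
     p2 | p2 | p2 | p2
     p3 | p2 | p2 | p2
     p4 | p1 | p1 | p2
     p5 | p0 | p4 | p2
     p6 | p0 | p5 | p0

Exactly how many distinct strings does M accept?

The useful subgraph on states {p0, p4, p5, p6} is acyclic, so L(M) is finite; the longest accepting path visits 4 useful states, giving maximum string length 3.
Counting accepting paths from p6 by length: 1 of length 1, 3 of length 2, 1 of length 3. Total 5.

5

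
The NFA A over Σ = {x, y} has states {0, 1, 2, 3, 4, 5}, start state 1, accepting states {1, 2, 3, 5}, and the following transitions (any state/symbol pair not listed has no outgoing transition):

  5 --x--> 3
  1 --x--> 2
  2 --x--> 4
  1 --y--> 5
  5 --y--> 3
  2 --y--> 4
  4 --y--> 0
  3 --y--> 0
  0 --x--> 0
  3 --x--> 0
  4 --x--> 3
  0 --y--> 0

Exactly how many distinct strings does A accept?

The useful subgraph on states {1, 2, 3, 4, 5} is acyclic, so L(A) is finite; the longest accepting path visits 4 useful states, giving maximum string length 3.
Counting accepting paths from 1 by length: 1 of length 0, 2 of length 1, 2 of length 2, 2 of length 3. Total 7.

7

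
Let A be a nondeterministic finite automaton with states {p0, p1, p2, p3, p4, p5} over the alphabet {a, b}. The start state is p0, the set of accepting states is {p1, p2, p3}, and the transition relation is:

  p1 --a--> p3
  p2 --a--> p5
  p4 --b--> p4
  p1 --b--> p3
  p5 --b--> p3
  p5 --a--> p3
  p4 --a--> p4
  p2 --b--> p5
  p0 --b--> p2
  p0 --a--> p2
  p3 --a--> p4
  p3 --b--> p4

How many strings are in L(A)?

The useful subgraph on states {p0, p2, p3, p5} is acyclic, so L(A) is finite; the longest accepting path visits 4 useful states, giving maximum string length 3.
Counting accepting paths from p0 by length: 2 of length 1, 8 of length 3. Total 10.

10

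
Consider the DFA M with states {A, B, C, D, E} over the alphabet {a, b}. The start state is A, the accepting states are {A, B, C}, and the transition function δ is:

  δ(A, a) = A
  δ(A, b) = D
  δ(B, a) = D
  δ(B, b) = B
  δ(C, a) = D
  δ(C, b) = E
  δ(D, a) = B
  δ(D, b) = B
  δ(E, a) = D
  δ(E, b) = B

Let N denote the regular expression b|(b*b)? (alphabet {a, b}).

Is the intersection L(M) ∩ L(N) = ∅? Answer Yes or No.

The empty string ε is accepted by both M and N.
Hence L(M) ∩ L(N) ≠ ∅.

No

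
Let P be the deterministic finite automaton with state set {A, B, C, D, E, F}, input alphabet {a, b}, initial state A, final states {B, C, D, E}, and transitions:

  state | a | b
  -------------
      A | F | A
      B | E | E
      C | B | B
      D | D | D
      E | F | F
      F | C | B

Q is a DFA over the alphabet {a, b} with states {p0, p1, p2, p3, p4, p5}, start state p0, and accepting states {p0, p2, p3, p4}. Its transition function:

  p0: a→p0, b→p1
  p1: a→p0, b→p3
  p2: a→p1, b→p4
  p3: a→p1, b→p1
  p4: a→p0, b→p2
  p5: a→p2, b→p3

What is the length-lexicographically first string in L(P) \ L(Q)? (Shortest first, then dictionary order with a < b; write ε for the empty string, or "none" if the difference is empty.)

The string ab is accepted by P but not by Q.
No shorter string lies in the difference, and ab is the lexicographically first length-2 string in L(P) \ L(Q).

ab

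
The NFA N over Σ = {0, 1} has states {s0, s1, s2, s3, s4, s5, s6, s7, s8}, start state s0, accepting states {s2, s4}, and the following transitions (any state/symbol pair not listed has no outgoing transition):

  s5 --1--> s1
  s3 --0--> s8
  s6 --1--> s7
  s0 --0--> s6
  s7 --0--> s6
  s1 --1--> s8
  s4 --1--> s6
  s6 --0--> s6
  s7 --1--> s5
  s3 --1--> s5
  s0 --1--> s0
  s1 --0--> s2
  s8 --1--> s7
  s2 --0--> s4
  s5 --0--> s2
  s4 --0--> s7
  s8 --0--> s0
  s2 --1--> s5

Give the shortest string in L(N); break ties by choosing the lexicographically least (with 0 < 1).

0110

A breadth-first search from s0 reaches an accepting state first via the path s0 → s6 → s7 → s5 → s2 on input 0110.
No string of length < 4 is accepted (BFS exhausts all shorter strings without reaching an accepting state), and 0110 is the lexicographically least accepting string of length 4.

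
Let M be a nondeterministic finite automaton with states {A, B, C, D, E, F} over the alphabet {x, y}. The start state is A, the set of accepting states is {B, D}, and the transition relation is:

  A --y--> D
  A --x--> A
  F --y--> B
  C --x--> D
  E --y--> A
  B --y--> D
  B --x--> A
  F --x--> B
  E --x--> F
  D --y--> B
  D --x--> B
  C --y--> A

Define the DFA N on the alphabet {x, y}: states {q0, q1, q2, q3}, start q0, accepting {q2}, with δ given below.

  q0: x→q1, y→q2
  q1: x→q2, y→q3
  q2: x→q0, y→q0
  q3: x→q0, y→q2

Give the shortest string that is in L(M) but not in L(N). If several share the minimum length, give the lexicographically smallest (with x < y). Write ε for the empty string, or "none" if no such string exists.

xy

The string xy is accepted by M but not by N.
No shorter string lies in the difference, and xy is the lexicographically first length-2 string in L(M) \ L(N).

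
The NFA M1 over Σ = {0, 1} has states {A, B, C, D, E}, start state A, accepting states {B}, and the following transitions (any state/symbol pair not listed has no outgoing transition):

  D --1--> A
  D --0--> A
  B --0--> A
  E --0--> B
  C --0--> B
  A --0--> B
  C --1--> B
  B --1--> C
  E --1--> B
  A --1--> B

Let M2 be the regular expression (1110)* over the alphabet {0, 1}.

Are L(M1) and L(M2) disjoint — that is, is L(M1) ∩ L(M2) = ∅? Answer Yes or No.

Yes

Converting the expression M2 to a DFA (subset construction, then merging equivalent states) gives the minimal DFA with states {r0, r1, r2, r3, r4}, start state r0, accepting states {r0} and transitions r0: 0→r1, 1→r2; r1: 0→r1, 1→r1; r2: 0→r1, 1→r3; r3: 0→r1, 1→r4; r4: 0→r0, 1→r1.
Exploring the product automaton M1 × M2 from the start pair (A, r0), following both machines on each input symbol, reaches 7 state pairs: (A, r0), (B, r1), (B, r2), (A, r1), (C, r1), (C, r3), (B, r4).
M1 accepts in {B} and M2 accepts in {r0}; no reachable pair has both components accepting, so no string drives both machines to acceptance simultaneously and L(M1) ∩ L(M2) = ∅.
So no string is accepted by both, and the intersection is empty.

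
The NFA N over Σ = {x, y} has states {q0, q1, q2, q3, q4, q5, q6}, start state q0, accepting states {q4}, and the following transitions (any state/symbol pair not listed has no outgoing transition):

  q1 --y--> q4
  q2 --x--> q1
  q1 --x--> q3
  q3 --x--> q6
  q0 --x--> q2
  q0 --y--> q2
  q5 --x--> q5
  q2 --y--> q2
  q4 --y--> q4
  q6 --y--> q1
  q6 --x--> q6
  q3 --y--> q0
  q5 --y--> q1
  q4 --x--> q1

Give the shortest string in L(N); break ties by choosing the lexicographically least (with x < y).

xxy

A breadth-first search from q0 reaches an accepting state first via the path q0 → q2 → q1 → q4 on input xxy.
No string of length < 3 is accepted (BFS exhausts all shorter strings without reaching an accepting state), and xxy is the lexicographically least accepting string of length 3.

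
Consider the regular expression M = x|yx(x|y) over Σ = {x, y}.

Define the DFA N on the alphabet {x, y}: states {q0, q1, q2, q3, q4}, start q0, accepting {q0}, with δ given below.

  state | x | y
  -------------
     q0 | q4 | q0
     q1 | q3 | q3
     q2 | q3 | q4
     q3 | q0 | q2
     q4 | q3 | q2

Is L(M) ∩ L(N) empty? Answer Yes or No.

Converting the expression M to a DFA (subset construction, then merging equivalent states) gives the minimal DFA with states {m0, m1, m2, m3, m4}, start state m0, accepting states {m1} and transitions m0: x→m1, y→m2; m1: x→m3, y→m3; m2: x→m4, y→m3; m3: x→m3, y→m3; m4: x→m1, y→m1.
Exploring the product automaton M × N from the start pair (m0, q0), following both machines on each input symbol, reaches 10 state pairs: (m0, q0), (m1, q4), (m2, q0), (m3, q3), (m3, q2), (m4, q4), (m3, q0), (m3, q4), (m1, q3), (m1, q2).
M accepts in {m1} and N accepts in {q0}; no reachable pair has both components accepting, so no string drives both machines to acceptance simultaneously and L(M) ∩ L(N) = ∅.
So no string is accepted by both, and the intersection is empty.

Yes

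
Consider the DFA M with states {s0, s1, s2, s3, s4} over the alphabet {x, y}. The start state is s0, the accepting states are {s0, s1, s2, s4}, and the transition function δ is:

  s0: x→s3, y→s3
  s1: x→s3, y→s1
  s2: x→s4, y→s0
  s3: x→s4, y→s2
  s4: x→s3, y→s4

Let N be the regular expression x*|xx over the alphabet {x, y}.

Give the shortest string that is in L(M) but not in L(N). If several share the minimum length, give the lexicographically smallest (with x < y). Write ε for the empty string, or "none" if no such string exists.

xy

The string xy is accepted by M but not by N.
No shorter string lies in the difference, and xy is the lexicographically first length-2 string in L(M) \ L(N).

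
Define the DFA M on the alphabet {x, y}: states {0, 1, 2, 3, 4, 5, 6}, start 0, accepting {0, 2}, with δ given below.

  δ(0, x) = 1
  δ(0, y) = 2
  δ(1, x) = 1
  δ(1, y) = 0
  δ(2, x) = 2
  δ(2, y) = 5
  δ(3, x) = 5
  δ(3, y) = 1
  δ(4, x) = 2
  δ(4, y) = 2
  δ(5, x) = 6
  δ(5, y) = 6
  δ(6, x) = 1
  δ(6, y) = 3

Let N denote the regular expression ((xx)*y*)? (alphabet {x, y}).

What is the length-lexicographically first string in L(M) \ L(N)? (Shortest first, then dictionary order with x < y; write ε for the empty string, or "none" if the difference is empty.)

xy

The string xy is accepted by M but not by N.
No shorter string lies in the difference, and xy is the lexicographically first length-2 string in L(M) \ L(N).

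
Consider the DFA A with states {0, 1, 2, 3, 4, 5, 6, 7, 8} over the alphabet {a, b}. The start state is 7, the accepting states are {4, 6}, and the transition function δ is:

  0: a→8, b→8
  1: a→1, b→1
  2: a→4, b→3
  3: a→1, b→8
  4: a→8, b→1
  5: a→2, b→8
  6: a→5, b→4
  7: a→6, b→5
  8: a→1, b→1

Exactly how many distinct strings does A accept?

4

The useful subgraph on states {2, 4, 5, 6, 7} is acyclic, so L(A) is finite; the longest accepting path visits 5 useful states, giving maximum string length 4.
Counting accepting paths from 7 by length: 1 of length 1, 1 of length 2, 1 of length 3, 1 of length 4. Total 4.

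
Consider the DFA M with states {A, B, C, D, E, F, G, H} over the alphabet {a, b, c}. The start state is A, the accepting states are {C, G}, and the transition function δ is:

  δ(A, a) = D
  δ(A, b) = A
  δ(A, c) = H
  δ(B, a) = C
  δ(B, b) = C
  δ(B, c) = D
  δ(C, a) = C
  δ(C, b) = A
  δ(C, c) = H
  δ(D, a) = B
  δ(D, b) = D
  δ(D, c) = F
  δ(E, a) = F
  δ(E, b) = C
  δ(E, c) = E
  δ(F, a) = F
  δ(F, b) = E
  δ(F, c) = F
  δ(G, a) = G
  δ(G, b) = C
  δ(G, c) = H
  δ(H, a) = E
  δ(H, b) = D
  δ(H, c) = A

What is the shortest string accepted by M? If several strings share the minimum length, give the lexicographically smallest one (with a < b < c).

aaa

A breadth-first search from A reaches an accepting state first via the path A → D → B → C on input aaa.
No string of length < 3 is accepted (BFS exhausts all shorter strings without reaching an accepting state), and aaa is the lexicographically least accepting string of length 3.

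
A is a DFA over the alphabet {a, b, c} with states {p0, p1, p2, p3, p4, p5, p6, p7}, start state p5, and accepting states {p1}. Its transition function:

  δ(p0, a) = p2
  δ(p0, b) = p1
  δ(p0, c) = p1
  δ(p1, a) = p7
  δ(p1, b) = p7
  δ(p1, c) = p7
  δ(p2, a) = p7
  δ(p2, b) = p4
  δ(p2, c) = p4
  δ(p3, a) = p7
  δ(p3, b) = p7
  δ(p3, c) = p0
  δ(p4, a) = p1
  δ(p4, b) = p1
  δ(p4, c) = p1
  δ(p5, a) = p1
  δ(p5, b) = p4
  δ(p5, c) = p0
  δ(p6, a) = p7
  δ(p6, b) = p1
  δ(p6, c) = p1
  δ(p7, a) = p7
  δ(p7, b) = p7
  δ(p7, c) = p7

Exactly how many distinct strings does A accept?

12

The useful subgraph on states {p0, p1, p2, p4, p5} is acyclic, so L(A) is finite; the longest accepting path visits 5 useful states, giving maximum string length 4.
Counting accepting paths from p5 by length: 1 of length 1, 5 of length 2, 6 of length 4. Total 12.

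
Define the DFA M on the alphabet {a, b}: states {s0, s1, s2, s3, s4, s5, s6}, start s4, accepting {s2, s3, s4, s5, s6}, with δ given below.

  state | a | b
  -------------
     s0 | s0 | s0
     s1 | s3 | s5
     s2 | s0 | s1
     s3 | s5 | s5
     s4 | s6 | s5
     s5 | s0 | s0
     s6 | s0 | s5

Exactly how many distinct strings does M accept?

The useful subgraph on states {s4, s5, s6} is acyclic, so L(M) is finite; the longest accepting path visits 3 useful states, giving maximum string length 2.
Counting accepting paths from s4 by length: 1 of length 0, 2 of length 1, 1 of length 2. Total 4.

4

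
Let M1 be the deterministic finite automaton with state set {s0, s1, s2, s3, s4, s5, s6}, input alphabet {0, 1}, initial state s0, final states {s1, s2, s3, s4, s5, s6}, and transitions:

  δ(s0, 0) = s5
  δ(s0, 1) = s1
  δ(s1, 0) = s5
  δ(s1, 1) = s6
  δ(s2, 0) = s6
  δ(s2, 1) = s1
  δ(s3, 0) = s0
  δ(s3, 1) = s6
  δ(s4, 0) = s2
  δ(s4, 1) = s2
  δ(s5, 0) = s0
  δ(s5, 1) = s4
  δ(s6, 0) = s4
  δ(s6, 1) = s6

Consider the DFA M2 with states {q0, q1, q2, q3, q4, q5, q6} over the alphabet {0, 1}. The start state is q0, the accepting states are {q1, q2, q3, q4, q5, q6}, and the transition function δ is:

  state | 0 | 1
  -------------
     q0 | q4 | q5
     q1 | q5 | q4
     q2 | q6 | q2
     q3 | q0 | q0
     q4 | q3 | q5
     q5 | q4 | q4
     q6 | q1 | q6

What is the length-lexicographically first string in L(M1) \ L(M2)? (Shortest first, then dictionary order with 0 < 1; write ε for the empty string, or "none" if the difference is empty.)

000

The string 000 is accepted by M1 but not by M2.
No shorter string lies in the difference, and 000 is the lexicographically first length-3 string in L(M1) \ L(M2).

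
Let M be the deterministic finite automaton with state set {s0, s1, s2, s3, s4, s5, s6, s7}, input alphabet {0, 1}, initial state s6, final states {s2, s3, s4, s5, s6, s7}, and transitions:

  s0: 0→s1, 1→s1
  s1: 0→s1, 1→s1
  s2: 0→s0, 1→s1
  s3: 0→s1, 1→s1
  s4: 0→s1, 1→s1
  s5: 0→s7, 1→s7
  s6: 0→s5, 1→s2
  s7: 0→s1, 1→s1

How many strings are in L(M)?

The useful subgraph on states {s2, s5, s6, s7} is acyclic, so L(M) is finite; the longest accepting path visits 3 useful states, giving maximum string length 2.
Counting accepting paths from s6 by length: 1 of length 0, 2 of length 1, 2 of length 2. Total 5.

5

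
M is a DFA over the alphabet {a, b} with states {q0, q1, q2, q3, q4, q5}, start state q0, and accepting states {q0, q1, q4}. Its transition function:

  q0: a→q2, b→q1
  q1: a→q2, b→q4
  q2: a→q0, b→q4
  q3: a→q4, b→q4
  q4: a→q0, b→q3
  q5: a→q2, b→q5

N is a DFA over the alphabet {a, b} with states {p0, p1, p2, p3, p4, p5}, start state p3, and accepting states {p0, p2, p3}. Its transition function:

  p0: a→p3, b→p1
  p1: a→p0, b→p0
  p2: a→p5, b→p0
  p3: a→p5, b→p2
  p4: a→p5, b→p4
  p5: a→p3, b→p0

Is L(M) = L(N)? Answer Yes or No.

Yes

Exploring the product automaton M × N from the start pair (q0, p3), following both machines on each input symbol, reaches 5 state pairs: (q0, p3), (q2, p5), (q1, p2), (q4, p0), (q3, p1).
M accepts in {q0, q1, q4} and N accepts in {p0, p2, p3}. In every reachable pair the two components are either both accepting — (q0, p3), (q1, p2), (q4, p0) — or both non-accepting, so no string is accepted by exactly one of the machines: L(M) \ L(N) and L(N) \ L(M) are both empty.
Hence every string is accepted by M iff it is accepted by N, and the two languages coincide.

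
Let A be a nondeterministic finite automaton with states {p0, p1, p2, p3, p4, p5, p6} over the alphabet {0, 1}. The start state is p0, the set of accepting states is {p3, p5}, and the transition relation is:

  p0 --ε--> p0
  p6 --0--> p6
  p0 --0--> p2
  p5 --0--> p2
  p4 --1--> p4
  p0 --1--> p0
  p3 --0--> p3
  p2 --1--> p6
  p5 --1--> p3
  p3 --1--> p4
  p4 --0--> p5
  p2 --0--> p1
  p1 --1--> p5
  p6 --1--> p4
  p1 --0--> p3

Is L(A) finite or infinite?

State p0 is reachable from the start and can reach an accepting state, and it lies on the cycle p0 → p0.
Traversing that cycle any number of times yields accepted strings of unbounded length, so the language is infinite.

infinite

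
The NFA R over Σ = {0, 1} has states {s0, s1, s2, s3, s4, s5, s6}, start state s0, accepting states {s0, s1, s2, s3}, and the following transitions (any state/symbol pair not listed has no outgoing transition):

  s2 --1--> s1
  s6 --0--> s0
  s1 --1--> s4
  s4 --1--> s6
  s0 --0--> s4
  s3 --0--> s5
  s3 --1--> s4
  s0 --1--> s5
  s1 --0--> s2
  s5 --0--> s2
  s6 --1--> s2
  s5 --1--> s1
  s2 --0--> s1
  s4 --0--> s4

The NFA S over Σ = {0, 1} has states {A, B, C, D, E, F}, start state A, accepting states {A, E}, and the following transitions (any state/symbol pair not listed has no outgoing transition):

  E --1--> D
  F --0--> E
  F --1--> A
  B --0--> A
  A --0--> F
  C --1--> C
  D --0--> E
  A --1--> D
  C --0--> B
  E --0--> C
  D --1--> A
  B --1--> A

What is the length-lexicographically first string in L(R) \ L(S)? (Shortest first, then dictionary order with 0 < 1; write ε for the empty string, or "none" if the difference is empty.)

The string 010 is accepted by R but not by S.
No shorter string lies in the difference, and 010 is the lexicographically first length-3 string in L(R) \ L(S).

010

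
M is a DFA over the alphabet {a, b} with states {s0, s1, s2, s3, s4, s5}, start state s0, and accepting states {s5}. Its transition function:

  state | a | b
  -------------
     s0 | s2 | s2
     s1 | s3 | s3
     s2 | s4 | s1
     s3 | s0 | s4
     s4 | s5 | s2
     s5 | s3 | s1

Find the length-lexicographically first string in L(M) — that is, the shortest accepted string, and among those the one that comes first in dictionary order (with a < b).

A breadth-first search from s0 reaches an accepting state first via the path s0 → s2 → s4 → s5 on input aaa.
No string of length < 3 is accepted (BFS exhausts all shorter strings without reaching an accepting state), and aaa is the lexicographically least accepting string of length 3.

aaa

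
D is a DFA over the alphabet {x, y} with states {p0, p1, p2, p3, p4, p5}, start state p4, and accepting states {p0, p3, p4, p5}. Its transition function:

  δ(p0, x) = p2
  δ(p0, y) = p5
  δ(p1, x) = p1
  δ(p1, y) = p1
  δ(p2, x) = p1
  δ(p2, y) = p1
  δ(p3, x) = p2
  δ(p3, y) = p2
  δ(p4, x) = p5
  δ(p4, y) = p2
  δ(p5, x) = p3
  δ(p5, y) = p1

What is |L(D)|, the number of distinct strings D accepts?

The useful subgraph on states {p3, p4, p5} is acyclic, so L(D) is finite; the longest accepting path visits 3 useful states, giving maximum string length 2.
Counting accepting paths from p4 by length: 1 of length 0, 1 of length 1, 1 of length 2. Total 3.

3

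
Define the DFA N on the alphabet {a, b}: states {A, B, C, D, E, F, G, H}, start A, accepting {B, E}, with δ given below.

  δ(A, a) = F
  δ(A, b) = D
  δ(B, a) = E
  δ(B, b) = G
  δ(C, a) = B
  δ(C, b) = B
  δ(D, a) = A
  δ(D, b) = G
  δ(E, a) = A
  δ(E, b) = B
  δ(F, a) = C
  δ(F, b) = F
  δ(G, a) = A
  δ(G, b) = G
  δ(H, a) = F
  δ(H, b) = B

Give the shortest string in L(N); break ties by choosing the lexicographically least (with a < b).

aaa

A breadth-first search from A reaches an accepting state first via the path A → F → C → B on input aaa.
No string of length < 3 is accepted (BFS exhausts all shorter strings without reaching an accepting state), and aaa is the lexicographically least accepting string of length 3.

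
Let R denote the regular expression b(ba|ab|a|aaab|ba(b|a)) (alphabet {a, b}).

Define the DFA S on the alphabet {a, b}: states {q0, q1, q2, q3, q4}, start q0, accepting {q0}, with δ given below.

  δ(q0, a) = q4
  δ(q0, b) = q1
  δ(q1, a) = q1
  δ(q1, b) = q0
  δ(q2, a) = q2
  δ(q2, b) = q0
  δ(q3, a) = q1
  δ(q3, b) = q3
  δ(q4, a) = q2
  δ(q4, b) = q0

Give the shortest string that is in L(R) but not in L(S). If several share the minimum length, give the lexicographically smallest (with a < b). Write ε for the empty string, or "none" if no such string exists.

ba

The string ba is accepted by R but not by S.
No shorter string lies in the difference, and ba is the lexicographically first length-2 string in L(R) \ L(S).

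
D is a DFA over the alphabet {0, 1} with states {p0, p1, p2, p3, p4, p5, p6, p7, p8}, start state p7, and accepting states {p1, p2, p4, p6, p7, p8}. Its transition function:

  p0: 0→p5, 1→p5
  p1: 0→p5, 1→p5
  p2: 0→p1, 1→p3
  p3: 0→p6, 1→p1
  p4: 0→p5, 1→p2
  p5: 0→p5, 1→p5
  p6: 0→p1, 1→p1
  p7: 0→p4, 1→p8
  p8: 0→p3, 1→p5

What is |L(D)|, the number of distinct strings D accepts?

13

The useful subgraph on states {p1, p2, p3, p4, p6, p7, p8} is acyclic, so L(D) is finite; the longest accepting path visits 6 useful states, giving maximum string length 5.
Counting accepting paths from p7 by length: 1 of length 0, 2 of length 1, 1 of length 2, 3 of length 3, 4 of length 4, 2 of length 5. Total 13.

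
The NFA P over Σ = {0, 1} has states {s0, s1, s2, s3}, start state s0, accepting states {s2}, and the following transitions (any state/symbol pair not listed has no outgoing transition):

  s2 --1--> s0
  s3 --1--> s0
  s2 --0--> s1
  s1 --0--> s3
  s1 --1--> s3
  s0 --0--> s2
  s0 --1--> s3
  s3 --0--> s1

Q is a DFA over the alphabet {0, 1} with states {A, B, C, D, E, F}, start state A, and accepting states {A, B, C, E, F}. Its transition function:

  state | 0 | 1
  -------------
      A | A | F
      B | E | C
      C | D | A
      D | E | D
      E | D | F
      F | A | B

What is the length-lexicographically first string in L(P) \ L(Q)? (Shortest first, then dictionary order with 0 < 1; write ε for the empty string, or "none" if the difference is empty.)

01110

The string 01110 is accepted by P but not by Q.
No shorter string lies in the difference, and 01110 is the lexicographically first length-5 string in L(P) \ L(Q).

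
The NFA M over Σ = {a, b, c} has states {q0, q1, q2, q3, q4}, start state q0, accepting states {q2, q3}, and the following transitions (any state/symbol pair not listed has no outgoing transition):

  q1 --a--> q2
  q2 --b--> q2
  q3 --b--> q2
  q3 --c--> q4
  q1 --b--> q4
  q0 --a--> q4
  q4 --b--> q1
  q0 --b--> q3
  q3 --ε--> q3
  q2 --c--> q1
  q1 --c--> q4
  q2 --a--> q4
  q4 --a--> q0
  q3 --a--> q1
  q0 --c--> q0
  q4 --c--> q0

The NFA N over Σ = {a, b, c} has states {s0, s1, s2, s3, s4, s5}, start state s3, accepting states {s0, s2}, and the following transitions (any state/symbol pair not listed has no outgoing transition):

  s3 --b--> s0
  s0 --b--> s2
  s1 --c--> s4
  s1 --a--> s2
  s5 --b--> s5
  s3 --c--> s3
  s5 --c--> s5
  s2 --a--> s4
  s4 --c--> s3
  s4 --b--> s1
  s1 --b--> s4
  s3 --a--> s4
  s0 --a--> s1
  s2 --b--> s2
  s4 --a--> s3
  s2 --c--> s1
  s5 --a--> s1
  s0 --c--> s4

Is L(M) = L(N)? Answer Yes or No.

Exploring the product automaton M × N from the start pair (q0, s3), following both machines on each input symbol, reaches 5 state pairs: (q0, s3), (q4, s4), (q3, s0), (q1, s1), (q2, s2).
M accepts in {q2, q3} and N accepts in {s0, s2}. In every reachable pair the two components are either both accepting — (q3, s0), (q2, s2) — or both non-accepting, so no string is accepted by exactly one of the machines: L(M) \ L(N) and L(N) \ L(M) are both empty.
Hence every string is accepted by M iff it is accepted by N, and the two languages coincide.

Yes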